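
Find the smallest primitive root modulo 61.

2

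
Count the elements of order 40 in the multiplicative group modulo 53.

φ(53) = 53 − 1 = 52 = 2^2 · 13.
Since (Z/53Z)^× is cyclic of order 52, the number of elements of order d is φ(d) when d | 52 and 0 otherwise.
40 does not divide 52, so no element of (Z/53Z)^× has order 40.

0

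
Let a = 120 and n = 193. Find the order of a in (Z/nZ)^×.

192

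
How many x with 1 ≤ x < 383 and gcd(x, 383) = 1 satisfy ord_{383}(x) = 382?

φ(383) = 383 − 1 = 382 = 2 · 191.
(Z/383Z)^× is cyclic (|G| = 382); a cyclic group of order m has exactly φ(d) elements of each order d | m, and none otherwise.
382 = 2 · 191 divides 382, and φ(382) = 190.

190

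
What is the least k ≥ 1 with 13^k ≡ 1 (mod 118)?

By Lagrange's theorem, ord_118(13) divides φ(118) = φ(2)·φ(59) = 1·58 = 58 = 2 · 29.
Divisors of 58: 1, 2, 29, 58.
Compute 13^d (mod 118) for the divisors d until we hit 1:
13^1 ≡ 13
13^2 ≡ 51
13^29 ≡ 117
13^58 ≡ 1
The smallest such exponent is 58, so the order of 13 is 58.

58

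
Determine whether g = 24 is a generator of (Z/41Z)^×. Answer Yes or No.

Yes

φ(41) = 41 − 1 = 40 = 2^3 · 5.
24 is a primitive root mod 41 iff 24^(φ(41)/q) ≢ 1 for every prime q | φ(41), i.e. q ∈ {2, 5}.
24^20 ≡ 40 (mod 41)  [q = 2: ≢ 1 ✓]
24^8 ≡ 16 (mod 41)  [q = 5: ≢ 1 ✓]
All checks pass, so 24 has order 40 and is a primitive root modulo 41.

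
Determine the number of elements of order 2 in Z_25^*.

φ(25) = φ(5^2) = 5·(5−1) = 20 = 2^2 · 5.
Since (Z/25Z)^× is cyclic of order 20, the number of elements of order d is φ(d) when d | 20 and 0 otherwise.
2 | 20, and φ(2) = 2 − 1 = 1.

1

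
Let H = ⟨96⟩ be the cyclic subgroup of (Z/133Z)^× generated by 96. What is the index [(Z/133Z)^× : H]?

By Lagrange's theorem, ord_133(96) divides φ(133) = φ(7·19) = (7−1)·(19−1) = 6·18 = 108 = 2^2 · 3^3.
Divisors of 108: 1, 2, 3, 4, 6, 9, 12, 18, 27, 36, 54, 108.
Test each divisor d:
96^1 ≡ 96
96^2 ≡ 39
96^3 ≡ 20
96^4 ≡ 58
96^6 ≡ 1
Thus |⟨96⟩| = ord(96) = 6.
The index is φ(133) / ord(96) = 108 / 6 = 18.

18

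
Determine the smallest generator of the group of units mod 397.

5

φ(397) = 397 − 1 = 396 = 2^2 · 3^2 · 11.
g is a primitive root iff g^(396/q) ≢ 1 (mod 397) for each prime q ∈ {2, 3, 11}.
g = 2: 2^198 ≡ 396; 2^132 ≡ 1 — hits 1, so not a primitive root.
g = 3: 3^198 ≡ 1 — hits 1, so not a primitive root.
g = 4: 4^198 ≡ 1 — hits 1, so not a primitive root.
g = 5: 5^198 ≡ 396; 5^132 ≡ 362; 5^36 ≡ 290 — none is 1, so 5 is a primitive root.
The smallest primitive root modulo 397 is 5.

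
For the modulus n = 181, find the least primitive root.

2

φ(181) = 181 − 1 = 180 = 2^2 · 3^2 · 5.
Test candidates g = 2, 3, … against the prime factors q ∈ {2, 3, 5} of φ(181): g is a generator iff g^(180/q) ≢ 1 for every such q.
g = 2: 2^90 ≡ 180; 2^60 ≡ 48; 2^36 ≡ 59 — none is 1, so 2 is a primitive root.
Hence the least primitive root of 181 is 2.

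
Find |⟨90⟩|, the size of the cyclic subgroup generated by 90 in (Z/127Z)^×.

The order of 90 must divide φ(127) = 127 − 1 = 126 = 2 · 3^2 · 7.
Divisors of 126: 1, 2, 3, 6, 7, 9, 14, 18, 21, 42, 63, 126.
Compute 90^d (mod 127) for the divisors d until we hit 1:
90^1 ≡ 90 (mod 127)
90^2 ≡ 99 (mod 127)
90^3 ≡ 20 (mod 127)
90^6 ≡ 19 (mod 127)
90^7 ≡ 59 (mod 127)
90^9 ≡ 126 (mod 127)
90^14 ≡ 52 (mod 127)
90^18 ≡ 1 (mod 127) ✓
The smallest such exponent is 18, so the order of 90 is 18.

18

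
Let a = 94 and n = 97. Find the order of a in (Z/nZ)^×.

Since 94 ∈ (Z/97Z)^×, its order divides φ(97) = 97 − 1 = 96 = 2^5 · 3.
Divisors of 96: 1, 2, 3, 4, 6, 8, 12, 16, 24, 32, 48, 96.
Check 94^d mod 97 for each divisor in increasing order:
94^1 ≡ 94
94^2 ≡ 9
94^3 ≡ 70
94^4 ≡ 81
94^6 ≡ 50
94^8 ≡ 62
94^12 ≡ 75
94^16 ≡ 61
94^24 ≡ 96
94^32 ≡ 35
94^48 ≡ 1
So ord_97(94) = 48.

48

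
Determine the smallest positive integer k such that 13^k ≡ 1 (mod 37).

36

The order of 13 must divide φ(37) = 37 − 1 = 36 = 2^2 · 3^2.
Divisors of 36: 1, 2, 3, 4, 6, 9, 12, 18, 36.
Test each divisor d:
13^1 ≡ 13 (mod 37)
13^2 ≡ 21 (mod 37)
13^3 ≡ 14 (mod 37)
13^4 ≡ 34 (mod 37)
13^6 ≡ 11 (mod 37)
13^9 ≡ 6 (mod 37)
13^12 ≡ 10 (mod 37)
13^18 ≡ 36 (mod 37)
13^36 ≡ 1 (mod 37) ✓
Hence ord(13) = 36.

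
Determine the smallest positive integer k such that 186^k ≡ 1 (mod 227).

113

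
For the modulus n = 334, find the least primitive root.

φ(334) = φ(2)·φ(167) = 1·166 = 166 = 2 · 83.
g is a primitive root iff g^(166/q) ≢ 1 (mod 334) for each prime q ∈ {2, 83}.
g = 2: gcd(2, 334) = 2 > 1, not a unit — skip.
g = 3: 3^83 ≡ 1 — hits 1, so not a primitive root.
g = 4: gcd(4, 334) = 2 > 1, not a unit — skip.
g = 5: 5^83 ≡ 333; 5^2 ≡ 25 — none is 1, so 5 is a primitive root.
The smallest primitive root modulo 334 is 5.

5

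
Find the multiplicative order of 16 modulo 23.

11

The order of 16 must divide φ(23) = 23 − 1 = 22 = 2 · 11.
Divisors of 22: 1, 2, 11, 22.
Test each divisor d:
16^1 ≡ 16 (mod 23)
16^2 ≡ 3 (mod 23)
16^11 ≡ 1 (mod 23) ✓
So ord_23(16) = 11.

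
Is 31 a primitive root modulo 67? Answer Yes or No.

Yes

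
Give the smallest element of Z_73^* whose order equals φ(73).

φ(73) = 73 − 1 = 72 = 2^3 · 3^2.
Test candidates g = 2, 3, … against the prime factors q ∈ {2, 3} of φ(73): g is a generator iff g^(72/q) ≢ 1 for every such q.
g = 2: 2^36 ≡ 1 — hits 1, so not a primitive root.
g = 3: 3^36 ≡ 1 — hits 1, so not a primitive root.
g = 4: 4^36 ≡ 1 — hits 1, so not a primitive root.
g = 5: 5^36 ≡ 72; 5^24 ≡ 8 — none is 1, so 5 is a primitive root.
Hence the least primitive root of 73 is 5.

5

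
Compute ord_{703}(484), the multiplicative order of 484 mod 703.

18

Since 484 ∈ (Z/703Z)^×, its order divides φ(703) = φ(19·37) = (19−1)·(37−1) = 18·36 = 648 = 2^3 · 3^4.
Divisors of 648: 1, 2, 3, 4, 6, 8, 9, 12, 18, 24, 27, 36, 54, 72, 81, 108, 162, 216, 324, 648.
Evaluate successive powers at the divisors of 648:
484^1 ≡ 484
484^2 ≡ 157
484^3 ≡ 64
484^4 ≡ 44
484^6 ≡ 581
484^8 ≡ 530
484^9 ≡ 628
484^12 ≡ 121
484^18 ≡ 1
So ord_703(484) = 18.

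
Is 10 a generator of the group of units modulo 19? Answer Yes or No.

Yes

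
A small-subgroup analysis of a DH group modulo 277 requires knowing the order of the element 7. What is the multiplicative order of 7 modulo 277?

138

The order of 7 must divide φ(277) = 277 − 1 = 276 = 2^2 · 3 · 23.
Divisors of 276: 1, 2, 3, 4, 6, 12, 23, 46, 69, 92, 138, 276.
Compute 7^d (mod 277) for the divisors d until we hit 1:
7^1 ≡ 7 (mod 277)
7^2 ≡ 49 (mod 277)
7^3 ≡ 66 (mod 277)
7^4 ≡ 185 (mod 277)
7^6 ≡ 201 (mod 277)
7^12 ≡ 236 (mod 277)
7^23 ≡ 161 (mod 277)
7^46 ≡ 160 (mod 277)
7^69 ≡ 276 (mod 277)
7^92 ≡ 116 (mod 277)
7^138 ≡ 1 (mod 277) ✓
Therefore the multiplicative order of 7 modulo 277 is 138.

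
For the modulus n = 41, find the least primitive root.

6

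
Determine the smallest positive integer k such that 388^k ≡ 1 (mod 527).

80

The order of 388 must divide φ(527) = φ(17·31) = (17−1)·(31−1) = 16·30 = 480 = 2^5 · 3 · 5.
Divisors of 480: 1, 2, 3, 4, 5, 6, 8, 10, 12, 15, 16, 20, 24, 30, 32, 40, 48, 60, 80, 96, 120, 160, 240, 480.
Test each divisor d:
388^1 ≡ 388 (mod 527)
388^2 ≡ 349 (mod 527)
388^3 ≡ 500 (mod 527)
388^4 ≡ 64 (mod 527)
388^5 ≡ 63 (mod 527)
388^6 ≡ 202 (mod 527)
388^8 ≡ 407 (mod 527)
388^10 ≡ 280 (mod 527)
388^12 ≡ 225 (mod 527)
388^15 ≡ 249 (mod 527)
388^16 ≡ 171 (mod 527)
388^20 ≡ 404 (mod 527)
388^24 ≡ 33 (mod 527)
388^30 ≡ 342 (mod 527)
388^32 ≡ 256 (mod 527)
388^40 ≡ 373 (mod 527)
388^48 ≡ 35 (mod 527)
388^60 ≡ 497 (mod 527)
388^80 ≡ 1 (mod 527) ✓
So ord_527(388) = 80.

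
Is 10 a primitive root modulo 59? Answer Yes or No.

φ(59) = 59 − 1 = 58 = 2 · 29.
It suffices to check that the order of 10 is not a proper divisor of 58: compute 10^(58/q) for q ∈ {2, 29}.
10^29 ≡ 58 (mod 59)  [q = 2: ≢ 1 ✓]
10^2 ≡ 41 (mod 59)  [q = 29: ≢ 1 ✓]
Every test exponent gives a nontrivial residue, hence 10 generates the full group.

Yes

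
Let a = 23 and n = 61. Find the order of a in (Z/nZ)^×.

By Lagrange's theorem, ord_61(23) divides φ(61) = 61 − 1 = 60 = 2^2 · 3 · 5.
Divisors of 60: 1, 2, 3, 4, 5, 6, 10, 12, 15, 20, 30, 60.
Check 23^d mod 61 for each divisor in increasing order:
23^1 ≡ 23 (mod 61)
23^2 ≡ 41 (mod 61)
23^3 ≡ 28 (mod 61)
23^4 ≡ 34 (mod 61)
23^5 ≡ 50 (mod 61)
23^6 ≡ 52 (mod 61)
23^10 ≡ 60 (mod 61)
23^12 ≡ 20 (mod 61)
23^15 ≡ 11 (mod 61)
23^20 ≡ 1 (mod 61) ✓
The smallest such exponent is 20, so the order of 23 is 20.

20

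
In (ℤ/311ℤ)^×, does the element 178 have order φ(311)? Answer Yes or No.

φ(311) = 311 − 1 = 310 = 2 · 5 · 31.
Test 178^(310/q) mod 311 for each prime factor q of 310:
178^155 ≡ 1 (mod 311)  [q = 2: ≡ 1 ✗]
178^62 ≡ 52 (mod 311)  [q = 5: ≢ 1 ✓]
178^10 ≡ 168 (mod 311)  [q = 31: ≢ 1 ✓]
Since 178^155 ≡ 1, the order of 178 divides 155 < 310, so 178 is not a primitive root.

No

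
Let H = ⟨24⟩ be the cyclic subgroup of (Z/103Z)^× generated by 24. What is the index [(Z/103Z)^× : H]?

3

ord(24) | φ(103) = 103 − 1 = 102 = 2 · 3 · 17.
Divisors of 102: 1, 2, 3, 6, 17, 34, 51, 102.
Compute 24^d (mod 103) for the divisors d until we hit 1:
24^1 ≡ 24
24^2 ≡ 61
24^3 ≡ 22
24^6 ≡ 72
24^17 ≡ 102
24^34 ≡ 1
Thus |⟨24⟩| = ord(24) = 34.
The index is φ(103) / ord(24) = 102 / 34 = 3.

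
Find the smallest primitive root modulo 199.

3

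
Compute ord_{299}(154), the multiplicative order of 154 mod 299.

132

ord(154) | φ(299) = φ(13·23) = (13−1)·(23−1) = 12·22 = 264 = 2^3 · 3 · 11.
Divisors of 264: 1, 2, 3, 4, 6, 8, 11, 12, 22, 24, 33, 44, 66, 88, 132, 264.
Compute 154^d (mod 299) for the divisors d until we hit 1:
154^1 ≡ 154
154^2 ≡ 95
154^3 ≡ 278
154^4 ≡ 55
154^6 ≡ 142
154^8 ≡ 35
154^11 ≡ 162
154^12 ≡ 131
154^22 ≡ 231
154^24 ≡ 118
154^33 ≡ 47
154^44 ≡ 139
154^66 ≡ 116
154^88 ≡ 185
154^132 ≡ 1
The smallest such exponent is 132, so the order of 154 is 132.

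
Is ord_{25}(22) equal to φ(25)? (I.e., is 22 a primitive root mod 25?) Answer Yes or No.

Yes

φ(25) = φ(5^2) = 5·(5−1) = 20 = 2^2 · 5.
An element g generates (Z/25Z)^× iff g^(20/q) ≢ 1 (mod 25) for each prime q ∈ {2, 5}.
22^10 ≡ 24 (mod 25)  [q = 2: ≢ 1 ✓]
22^4 ≡ 6 (mod 25)  [q = 5: ≢ 1 ✓]
Every test exponent gives a nontrivial residue, hence 22 generates the full group.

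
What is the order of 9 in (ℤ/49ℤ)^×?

21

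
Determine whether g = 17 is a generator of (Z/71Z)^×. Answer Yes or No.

No

φ(71) = 71 − 1 = 70 = 2 · 5 · 7.
It suffices to check that the order of 17 is not a proper divisor of 70: compute 17^(70/q) for q ∈ {2, 5, 7}.
17^35 ≡ 70 (mod 71)  [q = 2: ≢ 1 ✓]
17^14 ≡ 25 (mod 71)  [q = 5: ≢ 1 ✓]
17^10 ≡ 1 (mod 71)  [q = 7: ≡ 1 ✗]
17^10 ≡ 1 shows ord(17) | 10, strictly less than φ(71); not a primitive root.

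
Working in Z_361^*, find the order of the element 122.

ord(122) | φ(361) = φ(19^2) = 19·(19−1) = 342 = 2 · 3^2 · 19.
Divisors of 342: 1, 2, 3, 6, 9, 18, 19, 38, 57, 114, 171, 342.
Check 122^d mod 361 for each divisor in increasing order:
122^1 ≡ 122 (mod 361)
122^2 ≡ 83 (mod 361)
122^3 ≡ 18 (mod 361)
122^6 ≡ 324 (mod 361)
122^9 ≡ 56 (mod 361)
122^18 ≡ 248 (mod 361)
122^19 ≡ 293 (mod 361)
122^38 ≡ 292 (mod 361)
122^57 ≡ 360 (mod 361)
122^114 ≡ 1 (mod 361) ✓
Therefore the multiplicative order of 122 modulo 361 is 114.

114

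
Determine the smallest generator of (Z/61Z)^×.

φ(61) = 61 − 1 = 60 = 2^2 · 3 · 5.
Test candidates g = 2, 3, … against the prime factors q ∈ {2, 3, 5} of φ(61): g is a generator iff g^(60/q) ≢ 1 for every such q.
g = 2: 2^30 ≡ 60; 2^20 ≡ 47; 2^12 ≡ 9 — none is 1, so 2 is a primitive root.
The smallest primitive root modulo 61 is 2.

2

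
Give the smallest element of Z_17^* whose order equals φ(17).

φ(17) = 17 − 1 = 16 = 2^4.
g is a primitive root iff g^(16/q) ≢ 1 (mod 17) for each prime q ∈ {2}.
g = 2: 2^8 ≡ 1 — hits 1, so not a primitive root.
g = 3: 3^8 ≡ 16 — none is 1, so 3 is a primitive root.
Hence the least primitive root of 17 is 3.

3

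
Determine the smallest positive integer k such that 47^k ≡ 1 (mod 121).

55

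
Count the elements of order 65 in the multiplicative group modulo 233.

φ(233) = 233 − 1 = 232 = 2^3 · 29.
In a cyclic group of order 232, there are φ(d) elements of order d for each divisor d of 232, and zero for non-divisors.
Here 232 is not a multiple of 65, so there are no elements of order 65.

0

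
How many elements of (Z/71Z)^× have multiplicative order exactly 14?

6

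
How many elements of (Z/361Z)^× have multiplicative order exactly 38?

φ(361) = φ(19^2) = 19·(19−1) = 342 = 2 · 3^2 · 19.
(Z/361Z)^× is cyclic (|G| = 342); a cyclic group of order m has exactly φ(d) elements of each order d | m, and none otherwise.
38 = 2 · 19 divides 342, and φ(38) = 18.

18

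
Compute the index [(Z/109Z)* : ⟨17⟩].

ord(17) | φ(109) = 109 − 1 = 108 = 2^2 · 3^3.
Divisors of 108: 1, 2, 3, 4, 6, 9, 12, 18, 27, 36, 54, 108.
Compute 17^d (mod 109) for the divisors d until we hit 1:
17^1 ≡ 17
17^2 ≡ 71
17^3 ≡ 8
17^4 ≡ 27
17^6 ≡ 64
17^9 ≡ 76
17^12 ≡ 63
17^18 ≡ 108
17^27 ≡ 33
17^36 ≡ 1
Thus |⟨17⟩| = ord(17) = 36.
Index = |(Z/109Z)^×| / |⟨17⟩| = 108 / 36 = 3.

3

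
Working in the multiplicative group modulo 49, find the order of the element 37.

Since 37 ∈ (Z/49Z)^×, its order divides φ(49) = φ(7^2) = 7·(7−1) = 42 = 2 · 3 · 7.
Divisors of 42: 1, 2, 3, 6, 7, 14, 21, 42.
Test each divisor d:
37^1 ≡ 37 (mod 49)
37^2 ≡ 46 (mod 49)
37^3 ≡ 36 (mod 49)
37^6 ≡ 22 (mod 49)
37^7 ≡ 30 (mod 49)
37^14 ≡ 18 (mod 49)
37^21 ≡ 1 (mod 49) ✓
The smallest such exponent is 21, so the order of 37 is 21.

21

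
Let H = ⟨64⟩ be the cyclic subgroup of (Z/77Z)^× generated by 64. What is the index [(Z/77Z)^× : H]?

The order of 64 must divide φ(77) = φ(7·11) = (7−1)·(11−1) = 6·10 = 60 = 2^2 · 3 · 5.
Divisors of 60: 1, 2, 3, 4, 5, 6, 10, 12, 15, 20, 30, 60.
Check 64^d mod 77 for each divisor in increasing order:
64^1 ≡ 64 (mod 77)
64^2 ≡ 15 (mod 77)
64^3 ≡ 36 (mod 77)
64^4 ≡ 71 (mod 77)
64^5 ≡ 1 (mod 77) ✓
Thus |⟨64⟩| = ord(64) = 5.
Index = |(Z/77Z)^×| / |⟨64⟩| = 60 / 5 = 12.

12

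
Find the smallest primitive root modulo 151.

φ(151) = 151 − 1 = 150 = 2 · 3 · 5^2.
Test candidates g = 2, 3, … against the prime factors q ∈ {2, 3, 5} of φ(151): g is a generator iff g^(150/q) ≢ 1 for every such q.
g = 2: 2^75 ≡ 1 — hits 1, so not a primitive root.
g = 3: 3^75 ≡ 150; 3^50 ≡ 1 — hits 1, so not a primitive root.
g = 4: 4^75 ≡ 1 — hits 1, so not a primitive root.
g = 5: 5^75 ≡ 1 — hits 1, so not a primitive root.
g = 6: 6^75 ≡ 150; 6^50 ≡ 32; 6^30 ≡ 59 — none is 1, so 6 is a primitive root.
Hence the least primitive root of 151 is 6.

6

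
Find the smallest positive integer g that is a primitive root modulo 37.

2

φ(37) = 37 − 1 = 36 = 2^2 · 3^2.
Test candidates g = 2, 3, … against the prime factors q ∈ {2, 3} of φ(37): g is a generator iff g^(36/q) ≢ 1 for every such q.
g = 2: 2^18 ≡ 36; 2^12 ≡ 26 — none is 1, so 2 is a primitive root.
Hence the least primitive root of 37 is 2.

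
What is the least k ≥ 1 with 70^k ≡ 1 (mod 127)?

63

ord(70) | φ(127) = 127 − 1 = 126 = 2 · 3^2 · 7.
Divisors of 126: 1, 2, 3, 6, 7, 9, 14, 18, 21, 42, 63, 126.
Test each divisor d:
70^1 ≡ 70 (mod 127)
70^2 ≡ 74 (mod 127)
70^3 ≡ 100 (mod 127)
70^6 ≡ 94 (mod 127)
70^7 ≡ 103 (mod 127)
70^9 ≡ 2 (mod 127)
70^14 ≡ 68 (mod 127)
70^18 ≡ 4 (mod 127)
70^21 ≡ 19 (mod 127)
70^42 ≡ 107 (mod 127)
70^63 ≡ 1 (mod 127) ✓
The smallest such exponent is 63, so the order of 70 is 63.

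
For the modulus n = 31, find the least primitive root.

φ(31) = 31 − 1 = 30 = 2 · 3 · 5.
g is a primitive root iff g^(30/q) ≢ 1 (mod 31) for each prime q ∈ {2, 3, 5}.
g = 2: 2^15 ≡ 1 — hits 1, so not a primitive root.
g = 3: 3^15 ≡ 30; 3^10 ≡ 25; 3^6 ≡ 16 — none is 1, so 3 is a primitive root.
The smallest primitive root modulo 31 is 3.

3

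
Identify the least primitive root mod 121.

φ(121) = φ(11^2) = 11·(11−1) = 110 = 2 · 5 · 11.
g is a primitive root iff g^(110/q) ≢ 1 (mod 121) for each prime q ∈ {2, 5, 11}.
g = 2: 2^55 ≡ 120; 2^22 ≡ 81; 2^10 ≡ 56 — none is 1, so 2 is a primitive root.
Hence the least primitive root of 121 is 2.

2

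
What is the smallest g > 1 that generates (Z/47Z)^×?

φ(47) = 47 − 1 = 46 = 2 · 23.
Test candidates g = 2, 3, … against the prime factors q ∈ {2, 23} of φ(47): g is a generator iff g^(46/q) ≢ 1 for every such q.
g = 2: 2^23 ≡ 1 — hits 1, so not a primitive root.
g = 3: 3^23 ≡ 1 — hits 1, so not a primitive root.
g = 4: 4^23 ≡ 1 — hits 1, so not a primitive root.
g = 5: 5^23 ≡ 46; 5^2 ≡ 25 — none is 1, so 5 is a primitive root.
Hence the least primitive root of 47 is 5.

5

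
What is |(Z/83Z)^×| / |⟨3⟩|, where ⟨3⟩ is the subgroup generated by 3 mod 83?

The order of 3 must divide φ(83) = 83 − 1 = 82 = 2 · 41.
Divisors of 82: 1, 2, 41, 82.
Compute 3^d (mod 83) for the divisors d until we hit 1:
3^1 ≡ 3 (mod 83)
3^2 ≡ 9 (mod 83)
3^41 ≡ 1 (mod 83) ✓
So ord_83(3) = 41, hence |⟨3⟩| = 41.
Index = |(Z/83Z)^×| / |⟨3⟩| = 82 / 41 = 2.

2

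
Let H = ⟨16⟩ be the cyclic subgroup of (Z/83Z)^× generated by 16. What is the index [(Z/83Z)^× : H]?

2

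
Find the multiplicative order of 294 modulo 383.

Since 294 ∈ (Z/383Z)^×, its order divides φ(383) = 383 − 1 = 382 = 2 · 191.
Divisors of 382: 1, 2, 191, 382.
Compute 294^d (mod 383) for the divisors d until we hit 1:
294^1 ≡ 294 (mod 383)
294^2 ≡ 261 (mod 383)
294^191 ≡ 1 (mod 383) ✓
Therefore the multiplicative order of 294 modulo 383 is 191.

191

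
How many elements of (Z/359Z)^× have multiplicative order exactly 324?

0

φ(359) = 359 − 1 = 358 = 2 · 179.
(Z/359Z)^× is cyclic (|G| = 358); a cyclic group of order m has exactly φ(d) elements of each order d | m, and none otherwise.
Here 358 is not a multiple of 324, so there are no elements of order 324.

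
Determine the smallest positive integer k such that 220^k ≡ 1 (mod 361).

57

Since 220 ∈ (Z/361Z)^×, its order divides φ(361) = φ(19^2) = 19·(19−1) = 342 = 2 · 3^2 · 19.
Divisors of 342: 1, 2, 3, 6, 9, 18, 19, 38, 57, 114, 171, 342.
Compute 220^d (mod 361) for the divisors d until we hit 1:
220^1 ≡ 220 (mod 361)
220^2 ≡ 26 (mod 361)
220^3 ≡ 305 (mod 361)
220^6 ≡ 248 (mod 361)
220^9 ≡ 191 (mod 361)
220^18 ≡ 20 (mod 361)
220^19 ≡ 68 (mod 361)
220^38 ≡ 292 (mod 361)
220^57 ≡ 1 (mod 361) ✓
The smallest such exponent is 57, so the order of 220 is 57.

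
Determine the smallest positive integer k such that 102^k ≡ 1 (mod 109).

54

The order of 102 must divide φ(109) = 109 − 1 = 108 = 2^2 · 3^3.
Divisors of 108: 1, 2, 3, 4, 6, 9, 12, 18, 27, 36, 54, 108.
Test each divisor d:
102^1 ≡ 102
102^2 ≡ 49
102^3 ≡ 93
102^4 ≡ 3
102^6 ≡ 38
102^9 ≡ 46
102^12 ≡ 27
102^18 ≡ 45
102^27 ≡ 108
102^36 ≡ 63
102^54 ≡ 1
So ord_109(102) = 54.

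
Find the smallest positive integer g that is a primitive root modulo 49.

φ(49) = φ(7^2) = 7·(7−1) = 42 = 2 · 3 · 7.
Test candidates g = 2, 3, … against the prime factors q ∈ {2, 3, 7} of φ(49): g is a generator iff g^(42/q) ≢ 1 for every such q.
g = 2: 2^21 ≡ 1 — hits 1, so not a primitive root.
g = 3: 3^21 ≡ 48; 3^14 ≡ 30; 3^6 ≡ 43 — none is 1, so 3 is a primitive root.
So 3 is the smallest generator of (Z/49Z)^×.

3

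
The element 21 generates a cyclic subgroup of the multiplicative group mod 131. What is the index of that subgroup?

ord(21) | φ(131) = 131 − 1 = 130 = 2 · 5 · 13.
Divisors of 130: 1, 2, 5, 10, 13, 26, 65, 130.
Compute 21^d (mod 131) for the divisors d until we hit 1:
21^1 ≡ 21 (mod 131)
21^2 ≡ 48 (mod 131)
21^5 ≡ 45 (mod 131)
21^10 ≡ 60 (mod 131)
21^13 ≡ 89 (mod 131)
21^26 ≡ 61 (mod 131)
21^65 ≡ 1 (mod 131) ✓
The order of 21 is 65, so the subgroup it generates has 65 elements.
[(Z/131Z)^× : ⟨21⟩] = 130/65 = 2.

2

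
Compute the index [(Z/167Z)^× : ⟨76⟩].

2

By Lagrange's theorem, ord_167(76) divides φ(167) = 167 − 1 = 166 = 2 · 83.
Divisors of 166: 1, 2, 83, 166.
Check 76^d mod 167 for each divisor in increasing order:
76^1 ≡ 76 (mod 167)
76^2 ≡ 98 (mod 167)
76^83 ≡ 1 (mod 167) ✓
So ord_167(76) = 83, hence |⟨76⟩| = 83.
[(Z/167Z)^× : ⟨76⟩] = 166/83 = 2.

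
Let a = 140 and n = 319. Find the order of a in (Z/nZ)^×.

70

ord(140) | φ(319) = φ(11·29) = (11−1)·(29−1) = 10·28 = 280 = 2^3 · 5 · 7.
Divisors of 280: 1, 2, 4, 5, 7, 8, 10, 14, 20, 28, 35, 40, 56, 70, 140, 280.
Compute 140^d (mod 319) for the divisors d until we hit 1:
140^1 ≡ 140 (mod 319)
140^2 ≡ 141 (mod 319)
140^4 ≡ 103 (mod 319)
140^5 ≡ 65 (mod 319)
140^7 ≡ 233 (mod 319)
140^8 ≡ 82 (mod 319)
140^10 ≡ 78 (mod 319)
140^14 ≡ 59 (mod 319)
140^20 ≡ 23 (mod 319)
140^28 ≡ 291 (mod 319)
140^35 ≡ 175 (mod 319)
140^40 ≡ 210 (mod 319)
140^56 ≡ 146 (mod 319)
140^70 ≡ 1 (mod 319) ✓
Hence ord(140) = 70.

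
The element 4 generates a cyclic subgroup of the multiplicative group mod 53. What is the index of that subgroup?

The order of 4 must divide φ(53) = 53 − 1 = 52 = 2^2 · 13.
Divisors of 52: 1, 2, 4, 13, 26, 52.
Evaluate successive powers at the divisors of 52:
4^1 ≡ 4 (mod 53)
4^2 ≡ 16 (mod 53)
4^4 ≡ 44 (mod 53)
4^13 ≡ 52 (mod 53)
4^26 ≡ 1 (mod 53) ✓
The order of 4 is 26, so the subgroup it generates has 26 elements.
Index = |(Z/53Z)^×| / |⟨4⟩| = 52 / 26 = 2.

2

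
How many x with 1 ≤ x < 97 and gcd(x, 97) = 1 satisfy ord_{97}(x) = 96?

32

φ(97) = 97 − 1 = 96 = 2^5 · 3.
In a cyclic group of order 96, there are φ(d) elements of order d for each divisor d of 96, and zero for non-divisors.
96 = 2^5 · 3 divides 96, and φ(96) = 32.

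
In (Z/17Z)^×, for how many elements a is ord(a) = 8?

4

φ(17) = 17 − 1 = 16 = 2^4.
(Z/17Z)^× is cyclic (|G| = 16); a cyclic group of order m has exactly φ(d) elements of each order d | m, and none otherwise.
8 = 2^3 divides 16, and φ(8) = 4.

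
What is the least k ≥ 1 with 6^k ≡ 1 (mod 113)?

112

The order of 6 must divide φ(113) = 113 − 1 = 112 = 2^4 · 7.
Divisors of 112: 1, 2, 4, 7, 8, 14, 16, 28, 56, 112.
Test each divisor d:
6^1 ≡ 6 (mod 113)
6^2 ≡ 36 (mod 113)
6^4 ≡ 53 (mod 113)
6^7 ≡ 35 (mod 113)
6^8 ≡ 97 (mod 113)
6^14 ≡ 95 (mod 113)
6^16 ≡ 30 (mod 113)
6^28 ≡ 98 (mod 113)
6^56 ≡ 112 (mod 113)
6^112 ≡ 1 (mod 113) ✓
Therefore the multiplicative order of 6 modulo 113 is 112.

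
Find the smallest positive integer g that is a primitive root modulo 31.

3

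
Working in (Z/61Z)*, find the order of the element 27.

10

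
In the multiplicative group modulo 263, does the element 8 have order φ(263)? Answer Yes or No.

No

φ(263) = 263 − 1 = 262 = 2 · 131.
8 is a primitive root mod 263 iff 8^(φ(263)/q) ≢ 1 for every prime q | φ(263), i.e. q ∈ {2, 131}.
8^131 ≡ 1 (mod 263)  [q = 2: ≡ 1 ✗]
8^2 ≡ 64 (mod 263)  [q = 131: ≢ 1 ✓]
Since 8^131 ≡ 1, the order of 8 divides 131 < 262, so 8 is not a primitive root.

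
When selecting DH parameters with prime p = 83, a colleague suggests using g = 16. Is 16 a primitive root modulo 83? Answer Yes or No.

φ(83) = 83 − 1 = 82 = 2 · 41.
Test 16^(82/q) mod 83 for each prime factor q of 82:
16^41 ≡ 1 (mod 83)  [q = 2: ≡ 1 ✗]
16^2 ≡ 7 (mod 83)  [q = 41: ≢ 1 ✓]
16^41 ≡ 1 shows ord(16) | 41, strictly less than φ(83); not a primitive root.

No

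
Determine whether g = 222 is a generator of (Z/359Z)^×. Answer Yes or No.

No

φ(359) = 359 − 1 = 358 = 2 · 179.
It suffices to check that the order of 222 is not a proper divisor of 358: compute 222^(358/q) for q ∈ {2, 179}.
222^179 ≡ 1 (mod 359)  [q = 2: ≡ 1 ✗]
222^2 ≡ 101 (mod 359)  [q = 179: ≢ 1 ✓]
Since 222^179 ≡ 1, the order of 222 divides 179 < 358, so 222 is not a primitive root.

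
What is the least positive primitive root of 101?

φ(101) = 101 − 1 = 100 = 2^2 · 5^2.
g is a primitive root iff g^(100/q) ≢ 1 (mod 101) for each prime q ∈ {2, 5}.
g = 2: 2^50 ≡ 100; 2^20 ≡ 95 — none is 1, so 2 is a primitive root.
Hence the least primitive root of 101 is 2.

2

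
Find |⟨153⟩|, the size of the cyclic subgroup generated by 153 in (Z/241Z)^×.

48

Since 153 ∈ (Z/241Z)^×, its order divides φ(241) = 241 − 1 = 240 = 2^4 · 3 · 5.
Divisors of 240: 1, 2, 3, 4, 5, 6, 8, 10, 12, 15, 16, 20, 24, 30, 40, 48, 60, 80, 120, 240.
Compute 153^d (mod 241) for the divisors d until we hit 1:
153^1 ≡ 153 (mod 241)
153^2 ≡ 32 (mod 241)
153^3 ≡ 76 (mod 241)
153^4 ≡ 60 (mod 241)
153^5 ≡ 22 (mod 241)
153^6 ≡ 233 (mod 241)
153^8 ≡ 226 (mod 241)
153^10 ≡ 2 (mod 241)
153^12 ≡ 64 (mod 241)
153^15 ≡ 44 (mod 241)
153^16 ≡ 225 (mod 241)
153^20 ≡ 4 (mod 241)
153^24 ≡ 240 (mod 241)
153^30 ≡ 8 (mod 241)
153^40 ≡ 16 (mod 241)
153^48 ≡ 1 (mod 241) ✓
So ord_241(153) = 48.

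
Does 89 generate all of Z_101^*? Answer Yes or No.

Yes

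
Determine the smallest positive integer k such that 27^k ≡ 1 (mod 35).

4

The order of 27 must divide φ(35) = φ(5·7) = (5−1)·(7−1) = 4·6 = 24 = 2^3 · 3.
Divisors of 24: 1, 2, 3, 4, 6, 8, 12, 24.
Check 27^d mod 35 for each divisor in increasing order:
27^1 ≡ 27 (mod 35)
27^2 ≡ 29 (mod 35)
27^3 ≡ 13 (mod 35)
27^4 ≡ 1 (mod 35) ✓
Therefore the multiplicative order of 27 modulo 35 is 4.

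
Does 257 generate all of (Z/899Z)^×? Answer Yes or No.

No

899 = 29 · 31 is a product of two distinct odd primes, so (Z/899Z)^× ≅ (Z/29Z)^× × (Z/31Z)^× is not cyclic.
No primitive root modulo 899 exists; in particular 257 is not one.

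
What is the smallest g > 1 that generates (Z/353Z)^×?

3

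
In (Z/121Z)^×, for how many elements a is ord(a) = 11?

φ(121) = φ(11^2) = 11·(11−1) = 110 = 2 · 5 · 11.
(Z/121Z)^× is cyclic (|G| = 110); a cyclic group of order m has exactly φ(d) elements of each order d | m, and none otherwise.
11 | 110, and φ(11) = 11 − 1 = 10.

10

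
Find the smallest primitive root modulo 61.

φ(61) = 61 − 1 = 60 = 2^2 · 3 · 5.
Test candidates g = 2, 3, … against the prime factors q ∈ {2, 3, 5} of φ(61): g is a generator iff g^(60/q) ≢ 1 for every such q.
g = 2: 2^30 ≡ 60; 2^20 ≡ 47; 2^12 ≡ 9 — none is 1, so 2 is a primitive root.
The smallest primitive root modulo 61 is 2.

2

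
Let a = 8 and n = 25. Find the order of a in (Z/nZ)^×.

Since 8 ∈ (Z/25Z)^×, its order divides φ(25) = φ(5^2) = 5·(5−1) = 20 = 2^2 · 5.
Divisors of 20: 1, 2, 4, 5, 10, 20.
Evaluate successive powers at the divisors of 20:
8^1 ≡ 8 (mod 25)
8^2 ≡ 14 (mod 25)
8^4 ≡ 21 (mod 25)
8^5 ≡ 18 (mod 25)
8^10 ≡ 24 (mod 25)
8^20 ≡ 1 (mod 25) ✓
So ord_25(8) = 20.

20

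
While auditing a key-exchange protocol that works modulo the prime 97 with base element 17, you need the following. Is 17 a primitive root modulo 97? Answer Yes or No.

Yes

φ(97) = 97 − 1 = 96 = 2^5 · 3.
It suffices to check that the order of 17 is not a proper divisor of 96: compute 17^(96/q) for q ∈ {2, 3}.
17^48 ≡ 96 (mod 97)  [q = 2: ≢ 1 ✓]
17^32 ≡ 61 (mod 97)  [q = 3: ≢ 1 ✓]
None equal 1, so ord_97(17) = 96: 17 is a primitive root.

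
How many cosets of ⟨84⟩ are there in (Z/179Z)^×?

1

Since 84 ∈ (Z/179Z)^×, its order divides φ(179) = 179 − 1 = 178 = 2 · 89.
Divisors of 178: 1, 2, 89, 178.
Evaluate successive powers at the divisors of 178:
84^1 ≡ 84 (mod 179)
84^2 ≡ 75 (mod 179)
84^89 ≡ 178 (mod 179)
84^178 ≡ 1 (mod 179) ✓
So ord_179(84) = 178, hence |⟨84⟩| = 178.
[(Z/179Z)^× : ⟨84⟩] = 178/178 = 1.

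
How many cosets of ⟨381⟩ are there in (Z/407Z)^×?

12

By Lagrange's theorem, ord_407(381) divides φ(407) = φ(11·37) = (11−1)·(37−1) = 10·36 = 360 = 2^3 · 3^2 · 5.
Divisors of 360: 1, 2, 3, 4, 5, 6, 8, 9, 10, 12, 15, 18, 20, 24, 30, 36, 40, 45, 60, 72, 90, 120, 180, 360.
Check 381^d mod 407 for each divisor in increasing order:
381^1 ≡ 381
381^2 ≡ 269
381^3 ≡ 332
381^4 ≡ 322
381^5 ≡ 175
381^6 ≡ 334
381^8 ≡ 306
381^9 ≡ 184
381^10 ≡ 100
381^12 ≡ 38
381^15 ≡ 406
381^18 ≡ 75
381^20 ≡ 232
381^24 ≡ 223
381^30 ≡ 1
Thus |⟨381⟩| = ord(381) = 30.
Index = |(Z/407Z)^×| / |⟨381⟩| = 360 / 30 = 12.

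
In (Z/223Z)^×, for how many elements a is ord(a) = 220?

φ(223) = 223 − 1 = 222 = 2 · 3 · 37.
Since (Z/223Z)^× is cyclic of order 222, the number of elements of order d is φ(d) when d | 222 and 0 otherwise.
Here 222 is not a multiple of 220, so there are no elements of order 220.

0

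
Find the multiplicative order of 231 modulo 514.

ord(231) | φ(514) = φ(2)·φ(257) = 1·256 = 256 = 2^8.
Divisors of 256: 1, 2, 4, 8, 16, 32, 64, 128, 256.
Compute 231^d (mod 514) for the divisors d until we hit 1:
231^1 ≡ 231
231^2 ≡ 419
231^4 ≡ 287
231^8 ≡ 129
231^16 ≡ 193
231^32 ≡ 241
231^64 ≡ 513
231^128 ≡ 1
So ord_514(231) = 128.

128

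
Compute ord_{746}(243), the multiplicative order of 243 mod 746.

186

ord(243) | φ(746) = φ(2)·φ(373) = 1·372 = 372 = 2^2 · 3 · 31.
Divisors of 372: 1, 2, 3, 4, 6, 12, 31, 62, 93, 124, 186, 372.
Test each divisor d:
243^1 ≡ 243 (mod 746)
243^2 ≡ 115 (mod 746)
243^3 ≡ 343 (mod 746)
243^4 ≡ 543 (mod 746)
243^6 ≡ 527 (mod 746)
243^12 ≡ 217 (mod 746)
243^31 ≡ 285 (mod 746)
243^62 ≡ 657 (mod 746)
243^93 ≡ 745 (mod 746)
243^124 ≡ 461 (mod 746)
243^186 ≡ 1 (mod 746) ✓
Therefore the multiplicative order of 243 modulo 746 is 186.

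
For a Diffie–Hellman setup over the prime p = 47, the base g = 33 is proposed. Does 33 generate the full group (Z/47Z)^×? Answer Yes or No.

φ(47) = 47 − 1 = 46 = 2 · 23.
It suffices to check that the order of 33 is not a proper divisor of 46: compute 33^(46/q) for q ∈ {2, 23}.
33^23 ≡ 46 (mod 47)  [q = 2: ≢ 1 ✓]
33^2 ≡ 8 (mod 47)  [q = 23: ≢ 1 ✓]
None equal 1, so ord_47(33) = 46: 33 is a primitive root.

Yes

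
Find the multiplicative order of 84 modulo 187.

10

By Lagrange's theorem, ord_187(84) divides φ(187) = φ(11·17) = (11−1)·(17−1) = 10·16 = 160 = 2^5 · 5.
Divisors of 160: 1, 2, 4, 5, 8, 10, 16, 20, 32, 40, 80, 160.
Check 84^d mod 187 for each divisor in increasing order:
84^1 ≡ 84 (mod 187)
84^2 ≡ 137 (mod 187)
84^4 ≡ 69 (mod 187)
84^5 ≡ 186 (mod 187)
84^8 ≡ 86 (mod 187)
84^10 ≡ 1 (mod 187) ✓
So ord_187(84) = 10.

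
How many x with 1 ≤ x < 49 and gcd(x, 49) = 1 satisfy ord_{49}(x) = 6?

2

φ(49) = φ(7^2) = 7·(7−1) = 42 = 2 · 3 · 7.
(Z/49Z)^× is cyclic (|G| = 42); a cyclic group of order m has exactly φ(d) elements of each order d | m, and none otherwise.
6 = 2 · 3 divides 42, and φ(6) = 2.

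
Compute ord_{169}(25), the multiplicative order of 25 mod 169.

26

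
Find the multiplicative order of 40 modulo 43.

ord(40) | φ(43) = 43 − 1 = 42 = 2 · 3 · 7.
Divisors of 42: 1, 2, 3, 6, 7, 14, 21, 42.
Compute 40^d (mod 43) for the divisors d until we hit 1:
40^1 ≡ 40 (mod 43)
40^2 ≡ 9 (mod 43)
40^3 ≡ 16 (mod 43)
40^6 ≡ 41 (mod 43)
40^7 ≡ 6 (mod 43)
40^14 ≡ 36 (mod 43)
40^21 ≡ 1 (mod 43) ✓
So ord_43(40) = 21.

21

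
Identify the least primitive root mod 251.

φ(251) = 251 − 1 = 250 = 2 · 5^3.
g is a primitive root iff g^(250/q) ≢ 1 (mod 251) for each prime q ∈ {2, 5}.
g = 2: 2^125 ≡ 250; 2^50 ≡ 1 — hits 1, so not a primitive root.
g = 3: 3^125 ≡ 1 — hits 1, so not a primitive root.
g = 4: 4^125 ≡ 1 — hits 1, so not a primitive root.
g = 5: 5^125 ≡ 1 — hits 1, so not a primitive root.
g = 6: 6^125 ≡ 250; 6^50 ≡ 219 — none is 1, so 6 is a primitive root.
Hence the least primitive root of 251 is 6.

6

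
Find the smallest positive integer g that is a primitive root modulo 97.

5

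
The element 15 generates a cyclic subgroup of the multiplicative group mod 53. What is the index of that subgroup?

4

Since 15 ∈ (Z/53Z)^×, its order divides φ(53) = 53 − 1 = 52 = 2^2 · 13.
Divisors of 52: 1, 2, 4, 13, 26, 52.
Check 15^d mod 53 for each divisor in increasing order:
15^1 ≡ 15 (mod 53)
15^2 ≡ 13 (mod 53)
15^4 ≡ 10 (mod 53)
15^13 ≡ 1 (mod 53) ✓
The order of 15 is 13, so the subgroup it generates has 13 elements.
Index = |(Z/53Z)^×| / |⟨15⟩| = 52 / 13 = 4.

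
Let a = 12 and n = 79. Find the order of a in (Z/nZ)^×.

Since 12 ∈ (Z/79Z)^×, its order divides φ(79) = 79 − 1 = 78 = 2 · 3 · 13.
Divisors of 78: 1, 2, 3, 6, 13, 26, 39, 78.
Check 12^d mod 79 for each divisor in increasing order:
12^1 ≡ 12 (mod 79)
12^2 ≡ 65 (mod 79)
12^3 ≡ 69 (mod 79)
12^6 ≡ 21 (mod 79)
12^13 ≡ 78 (mod 79)
12^26 ≡ 1 (mod 79) ✓
Hence ord(12) = 26.

26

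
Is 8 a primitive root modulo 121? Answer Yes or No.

φ(121) = φ(11^2) = 11·(11−1) = 110 = 2 · 5 · 11.
It suffices to check that the order of 8 is not a proper divisor of 110: compute 8^(110/q) for q ∈ {2, 5, 11}.
8^55 ≡ 120 (mod 121)  [q = 2: ≢ 1 ✓]
8^22 ≡ 9 (mod 121)  [q = 5: ≢ 1 ✓]
8^10 ≡ 45 (mod 121)  [q = 11: ≢ 1 ✓]
Every test exponent gives a nontrivial residue, hence 8 generates the full group.

Yes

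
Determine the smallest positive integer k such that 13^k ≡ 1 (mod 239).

238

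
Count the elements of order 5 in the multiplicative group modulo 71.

4

φ(71) = 71 − 1 = 70 = 2 · 5 · 7.
(Z/71Z)^× is cyclic (|G| = 70); a cyclic group of order m has exactly φ(d) elements of each order d | m, and none otherwise.
5 | 70, and φ(5) = 5 − 1 = 4.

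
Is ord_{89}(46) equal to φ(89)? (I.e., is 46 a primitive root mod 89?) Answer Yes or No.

Yes

φ(89) = 89 − 1 = 88 = 2^3 · 11.
46 is a primitive root mod 89 iff 46^(φ(89)/q) ≢ 1 for every prime q | φ(89), i.e. q ∈ {2, 11}.
46^44 ≡ 88 (mod 89)  [q = 2: ≢ 1 ✓]
46^8 ≡ 67 (mod 89)  [q = 11: ≢ 1 ✓]
None equal 1, so ord_89(46) = 88: 46 is a primitive root.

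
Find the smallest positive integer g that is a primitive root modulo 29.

φ(29) = 29 − 1 = 28 = 2^2 · 7.
Test candidates g = 2, 3, … against the prime factors q ∈ {2, 7} of φ(29): g is a generator iff g^(28/q) ≢ 1 for every such q.
g = 2: 2^14 ≡ 28; 2^4 ≡ 16 — none is 1, so 2 is a primitive root.
So 2 is the smallest generator of (Z/29Z)^×.

2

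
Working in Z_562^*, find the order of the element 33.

140

Since 33 ∈ (Z/562Z)^×, its order divides φ(562) = φ(2)·φ(281) = 1·280 = 280 = 2^3 · 5 · 7.
Divisors of 280: 1, 2, 4, 5, 7, 8, 10, 14, 20, 28, 35, 40, 56, 70, 140, 280.
Check 33^d mod 562 for each divisor in increasing order:
33^1 ≡ 33 (mod 562)
33^2 ≡ 527 (mod 562)
33^4 ≡ 101 (mod 562)
33^5 ≡ 523 (mod 562)
33^7 ≡ 241 (mod 562)
33^8 ≡ 85 (mod 562)
33^10 ≡ 397 (mod 562)
33^14 ≡ 195 (mod 562)
33^20 ≡ 249 (mod 562)
33^28 ≡ 371 (mod 562)
33^35 ≡ 53 (mod 562)
33^40 ≡ 181 (mod 562)
33^56 ≡ 513 (mod 562)
33^70 ≡ 561 (mod 562)
33^140 ≡ 1 (mod 562) ✓
Hence ord(33) = 140.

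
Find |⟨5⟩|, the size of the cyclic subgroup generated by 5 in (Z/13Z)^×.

The order of 5 must divide φ(13) = 13 − 1 = 12 = 2^2 · 3.
Divisors of 12: 1, 2, 3, 4, 6, 12.
Check 5^d mod 13 for each divisor in increasing order:
5^1 ≡ 5 (mod 13)
5^2 ≡ 12 (mod 13)
5^3 ≡ 8 (mod 13)
5^4 ≡ 1 (mod 13) ✓
So ord_13(5) = 4.

4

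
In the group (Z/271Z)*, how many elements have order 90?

24

φ(271) = 271 − 1 = 270 = 2 · 3^3 · 5.
Since (Z/271Z)^× is cyclic of order 270, the number of elements of order d is φ(d) when d | 270 and 0 otherwise.
90 = 2 · 3^2 · 5 divides 270, and φ(90) = 24.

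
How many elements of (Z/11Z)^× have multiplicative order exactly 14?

0

φ(11) = 11 − 1 = 10 = 2 · 5.
(Z/11Z)^× is cyclic (|G| = 10); a cyclic group of order m has exactly φ(d) elements of each order d | m, and none otherwise.
Since 14 ∤ 10, the count is 0.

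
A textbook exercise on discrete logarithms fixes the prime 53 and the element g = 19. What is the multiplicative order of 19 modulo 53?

ord(19) | φ(53) = 53 − 1 = 52 = 2^2 · 13.
Divisors of 52: 1, 2, 4, 13, 26, 52.
Evaluate successive powers at the divisors of 52:
19^1 ≡ 19 (mod 53)
19^2 ≡ 43 (mod 53)
19^4 ≡ 47 (mod 53)
19^13 ≡ 30 (mod 53)
19^26 ≡ 52 (mod 53)
19^52 ≡ 1 (mod 53) ✓
The smallest such exponent is 52, so the order of 19 is 52.

52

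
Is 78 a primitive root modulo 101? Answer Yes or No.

φ(101) = 101 − 1 = 100 = 2^2 · 5^2.
An element g generates (Z/101Z)^× iff g^(100/q) ≢ 1 (mod 101) for each prime q ∈ {2, 5}.
78^50 ≡ 1 (mod 101)  [q = 2: ≡ 1 ✗]
78^20 ≡ 95 (mod 101)  [q = 5: ≢ 1 ✓]
Since 78^50 ≡ 1, the order of 78 divides 50 < 100, so 78 is not a primitive root.

No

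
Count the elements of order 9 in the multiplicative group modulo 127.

φ(127) = 127 − 1 = 126 = 2 · 3^2 · 7.
In a cyclic group of order 126, there are φ(d) elements of order d for each divisor d of 126, and zero for non-divisors.
9 = 3^2 divides 126, and φ(9) = 6.

6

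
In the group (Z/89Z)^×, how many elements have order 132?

0

φ(89) = 89 − 1 = 88 = 2^3 · 11.
Since (Z/89Z)^× is cyclic of order 88, the number of elements of order d is φ(d) when d | 88 and 0 otherwise.
Since 132 ∤ 88, the count is 0.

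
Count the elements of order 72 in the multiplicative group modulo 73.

24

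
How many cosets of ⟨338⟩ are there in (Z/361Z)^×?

1

By Lagrange's theorem, ord_361(338) divides φ(361) = φ(19^2) = 19·(19−1) = 342 = 2 · 3^2 · 19.
Divisors of 342: 1, 2, 3, 6, 9, 18, 19, 38, 57, 114, 171, 342.
Compute 338^d (mod 361) for the divisors d until we hit 1:
338^1 ≡ 338 (mod 361)
338^2 ≡ 168 (mod 361)
338^3 ≡ 107 (mod 361)
338^6 ≡ 258 (mod 361)
338^9 ≡ 170 (mod 361)
338^18 ≡ 20 (mod 361)
338^19 ≡ 262 (mod 361)
338^38 ≡ 54 (mod 361)
338^57 ≡ 69 (mod 361)
338^114 ≡ 68 (mod 361)
338^171 ≡ 360 (mod 361)
338^342 ≡ 1 (mod 361) ✓
Thus |⟨338⟩| = ord(338) = 342.
The index is φ(361) / ord(338) = 342 / 342 = 1.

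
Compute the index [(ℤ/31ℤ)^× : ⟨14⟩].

2

The order of 14 must divide φ(31) = 31 − 1 = 30 = 2 · 3 · 5.
Divisors of 30: 1, 2, 3, 5, 6, 10, 15, 30.
Compute 14^d (mod 31) for the divisors d until we hit 1:
14^1 ≡ 14 (mod 31)
14^2 ≡ 10 (mod 31)
14^3 ≡ 16 (mod 31)
14^5 ≡ 5 (mod 31)
14^6 ≡ 8 (mod 31)
14^10 ≡ 25 (mod 31)
14^15 ≡ 1 (mod 31) ✓
Thus |⟨14⟩| = ord(14) = 15.
[(Z/31Z)^× : ⟨14⟩] = 30/15 = 2.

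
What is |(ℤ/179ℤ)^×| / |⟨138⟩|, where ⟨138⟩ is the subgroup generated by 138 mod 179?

Since 138 ∈ (Z/179Z)^×, its order divides φ(179) = 179 − 1 = 178 = 2 · 89.
Divisors of 178: 1, 2, 89, 178.
Test each divisor d:
138^1 ≡ 138
138^2 ≡ 70
138^89 ≡ 1
So ord_179(138) = 89, hence |⟨138⟩| = 89.
Index = |(Z/179Z)^×| / |⟨138⟩| = 178 / 89 = 2.

2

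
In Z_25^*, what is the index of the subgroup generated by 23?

ord(23) | φ(25) = φ(5^2) = 5·(5−1) = 20 = 2^2 · 5.
Divisors of 20: 1, 2, 4, 5, 10, 20.
Test each divisor d:
23^1 ≡ 23 (mod 25)
23^2 ≡ 4 (mod 25)
23^4 ≡ 16 (mod 25)
23^5 ≡ 18 (mod 25)
23^10 ≡ 24 (mod 25)
23^20 ≡ 1 (mod 25) ✓
Thus |⟨23⟩| = ord(23) = 20.
The index is φ(25) / ord(23) = 20 / 20 = 1.

1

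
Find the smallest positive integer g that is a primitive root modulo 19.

φ(19) = 19 − 1 = 18 = 2 · 3^2.
g is a primitive root iff g^(18/q) ≢ 1 (mod 19) for each prime q ∈ {2, 3}.
g = 2: 2^9 ≡ 18; 2^6 ≡ 7 — none is 1, so 2 is a primitive root.
Hence the least primitive root of 19 is 2.

2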